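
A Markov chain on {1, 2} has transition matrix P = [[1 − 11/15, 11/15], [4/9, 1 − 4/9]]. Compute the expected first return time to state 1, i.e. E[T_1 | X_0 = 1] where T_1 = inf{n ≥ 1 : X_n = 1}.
E[T_1 | X_0 = 1] = 1/π_1 = 53/20

For an irreducible recurrent Markov chain with stationary distribution π, E[T_i | X_0 = i] = 1/π_i (Kac's formula). Here π_1 = (4/9)/(11/15 + 4/9) = (4/9)/(53/45) = 20/53, so E[T_1 | X_0 = 1] = 1/π_1 = (11/15 + 4/9)/(4/9) = (53/45)/(4/9) = 53/20.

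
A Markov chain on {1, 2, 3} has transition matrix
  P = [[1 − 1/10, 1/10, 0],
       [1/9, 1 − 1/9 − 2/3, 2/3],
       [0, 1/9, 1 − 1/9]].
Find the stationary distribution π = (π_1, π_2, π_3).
π = (10/73, 9/73, 54/73)

This is a birth-death chain on three states, which satisfies detailed balance: π_1 · P_{12} = π_2 · P_{21} and π_2 · P_{23} = π_3 · P_{32}.
From π_1 · 1/10 = π_2 · 1/9: π_2/π_1 = (1/10)/(1/9) = 9/10.
From π_2 · 2/3 = π_3 · 1/9: π_3/π_2 = (2/3)/(1/9) = 6.
Take π_1 proportional to 1; then unnormalized π = (1, 9/10, 27/5). Normalize by dividing by the sum 73/10:
  π = (10/73, 9/73, 54/73).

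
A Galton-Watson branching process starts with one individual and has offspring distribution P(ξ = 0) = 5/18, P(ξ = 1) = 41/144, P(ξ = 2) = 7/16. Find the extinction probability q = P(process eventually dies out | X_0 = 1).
q = 40/63

The pgf is f(s) = 5/18 + 41/144·s + 7/16·s². The extinction probability q is the smallest fixed point of f in [0, 1]. Setting s = f(s):
  7/16·s² + (41/144 − 1)·s + 5/18 = 0
  7/16·s² − (5/18 + 7/16)·s + 5/18 = 0
which factors as (s − 1)·(7/16·s − 5/18) = 0, giving roots s = 1 and s = (5/18)/(7/16) = 40/63.
Mean offspring μ = 41/144 + 2·7/16 = 167/144 > 1 (supercritical), so q < 1. The extinction probability is the smaller root: q = (5/18)/(7/16) = 40/63.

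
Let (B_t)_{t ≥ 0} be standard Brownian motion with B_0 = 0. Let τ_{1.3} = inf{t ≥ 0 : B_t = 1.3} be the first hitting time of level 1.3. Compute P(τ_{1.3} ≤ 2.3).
P(τ_{1.3} ≤ 2.3) = 2(1 − Φ(1.3/√2.3)) = 2(1 − Φ(0.8572)) ≈ 0.3913

By the reflection principle for standard BM, P(τ_b ≤ t) = 2 · P(B_t ≥ b). Since B_t ~ N(0, t), P(B_t ≥ 1.3) = 1 − Φ(1.3/√t) = 1 − Φ(1.3/√2.3) = 1 − Φ(0.8572) ≈ 0.19567. Doubling: P(τ_{1.3} ≤ 2.3) ≈ 2 · 0.19567 = 0.39134 ≈ 0.3913.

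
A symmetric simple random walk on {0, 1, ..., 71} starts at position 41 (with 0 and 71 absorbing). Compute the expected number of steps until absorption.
E[τ | X_0 = 41] = 1230

Let v_k = E[τ | X_0 = k]. Boundary: v_0 = v_71 = 0. Recurrence: v_k = 1 + (v_{k-1} + v_{k+1})/2 for 1 ≤ k ≤ 70. The particular solution to v_k − (v_{k-1} + v_{k+1})/2 = 1 is v_k = −k^2. Adding homogeneous solution A + B k and matching boundaries gives v_k = k (71 − k). Substituting k = 41: v_41 = 41 · 30 = 1230.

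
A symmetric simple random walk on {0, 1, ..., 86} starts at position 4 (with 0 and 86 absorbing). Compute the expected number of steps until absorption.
E[τ | X_0 = 4] = 328

Let v_k = E[τ | X_0 = k]. Boundary: v_0 = v_86 = 0. Recurrence: v_k = 1 + (v_{k-1} + v_{k+1})/2 for 1 ≤ k ≤ 85. The particular solution to v_k − (v_{k-1} + v_{k+1})/2 = 1 is v_k = −k^2. Adding homogeneous solution A + B k and matching boundaries gives v_k = k (86 − k). Substituting k = 4: v_4 = 4 · 82 = 328.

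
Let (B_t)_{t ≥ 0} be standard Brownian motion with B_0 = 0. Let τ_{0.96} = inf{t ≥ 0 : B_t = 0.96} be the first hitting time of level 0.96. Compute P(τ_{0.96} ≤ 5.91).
P(τ_{0.96} ≤ 5.91) = 2(1 − Φ(0.96/√5.91)) = 2(1 − Φ(0.3949)) ≈ 0.6929

By the reflection principle for standard BM, P(τ_b ≤ t) = 2 · P(B_t ≥ b). Since B_t ~ N(0, t), P(B_t ≥ 0.96) = 1 − Φ(0.96/√t) = 1 − Φ(0.96/√5.91) = 1 − Φ(0.3949) ≈ 0.34646. Doubling: P(τ_{0.96} ≤ 5.91) ≈ 2 · 0.34646 = 0.69292 ≈ 0.6929.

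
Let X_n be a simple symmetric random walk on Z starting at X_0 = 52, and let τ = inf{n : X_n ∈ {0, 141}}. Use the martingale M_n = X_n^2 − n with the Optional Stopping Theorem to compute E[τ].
E[τ] = 4628

M_n = X_n^2 − n is a martingale (since E[X_{n+1}^2 | F_n] = X_n^2 + 1). By OST (τ has finite mean in a bounded region), E[M_τ] = E[M_0] = X_0^2 − 0 = 52^2 = 2704. Also E[M_τ] = E[X_τ^2] − E[τ]. The walk exits at 0 or 141, with P(hit 141 first) = 52/141, so E[X_τ^2] = 141^2 · 52/141 + 0 = 7332. Thus E[τ] = E[X_τ^2] − E[M_τ] = 7332 − 2704 = 4628 = 52(141 − 52) = 4628.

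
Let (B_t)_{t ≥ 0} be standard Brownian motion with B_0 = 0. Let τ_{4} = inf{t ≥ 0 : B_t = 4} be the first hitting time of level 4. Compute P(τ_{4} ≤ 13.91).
P(τ_{4} ≤ 13.91) = 2(1 − Φ(4/√13.91)) = 2(1 − Φ(1.0725)) ≈ 0.2835

By the reflection principle for standard BM, P(τ_b ≤ t) = 2 · P(B_t ≥ b). Since B_t ~ N(0, t), P(B_t ≥ 4) = 1 − Φ(4/√t) = 1 − Φ(4/√13.91) = 1 − Φ(1.0725) ≈ 0.14175. Doubling: P(τ_{4} ≤ 13.91) ≈ 2 · 0.14175 = 0.28350 ≈ 0.2835.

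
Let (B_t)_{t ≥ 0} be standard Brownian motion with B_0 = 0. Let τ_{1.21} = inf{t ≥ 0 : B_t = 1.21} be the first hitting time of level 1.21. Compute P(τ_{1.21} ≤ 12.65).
P(τ_{1.21} ≤ 12.65) = 2(1 − Φ(1.21/√12.65)) = 2(1 − Φ(0.3402)) ≈ 0.7337

By the reflection principle for standard BM, P(τ_b ≤ t) = 2 · P(B_t ≥ b). Since B_t ~ N(0, t), P(B_t ≥ 1.21) = 1 − Φ(1.21/√t) = 1 − Φ(1.21/√12.65) = 1 − Φ(0.3402) ≈ 0.36685. Doubling: P(τ_{1.21} ≤ 12.65) ≈ 2 · 0.36685 = 0.73370 ≈ 0.7337.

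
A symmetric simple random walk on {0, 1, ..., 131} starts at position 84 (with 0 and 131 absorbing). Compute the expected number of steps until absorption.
E[τ | X_0 = 84] = 3948

Let v_k = E[τ | X_0 = k]. Boundary: v_0 = v_131 = 0. Recurrence: v_k = 1 + (v_{k-1} + v_{k+1})/2 for 1 ≤ k ≤ 130. The particular solution to v_k − (v_{k-1} + v_{k+1})/2 = 1 is v_k = −k^2. Adding homogeneous solution A + B k and matching boundaries gives v_k = k (131 − k). Substituting k = 84: v_84 = 84 · 47 = 3948.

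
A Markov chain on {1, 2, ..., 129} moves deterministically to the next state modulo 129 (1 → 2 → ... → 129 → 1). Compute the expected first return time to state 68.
E[T_68 | X_0 = 68] = 129

The chain cycles deterministically, so starting at state 68 it returns in exactly 129 steps. Equivalently, the stationary distribution is uniform π_j = 1/129 for every state j, so by Kac's formula E[T_68] = 1/π_68 = 129.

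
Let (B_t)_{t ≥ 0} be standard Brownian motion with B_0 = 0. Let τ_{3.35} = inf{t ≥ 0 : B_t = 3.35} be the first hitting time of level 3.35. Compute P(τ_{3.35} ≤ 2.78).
P(τ_{3.35} ≤ 2.78) = 2(1 − Φ(3.35/√2.78)) = 2(1 − Φ(2.0092)) ≈ 0.0445

By the reflection principle for standard BM, P(τ_b ≤ t) = 2 · P(B_t ≥ b). Since B_t ~ N(0, t), P(B_t ≥ 3.35) = 1 − Φ(3.35/√t) = 1 − Φ(3.35/√2.78) = 1 − Φ(2.0092) ≈ 0.02226. Doubling: P(τ_{3.35} ≤ 2.78) ≈ 2 · 0.02226 = 0.04452 ≈ 0.0445.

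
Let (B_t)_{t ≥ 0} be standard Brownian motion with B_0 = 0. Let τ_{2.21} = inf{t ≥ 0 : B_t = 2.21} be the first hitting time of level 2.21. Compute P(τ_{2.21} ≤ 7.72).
P(τ_{2.21} ≤ 7.72) = 2(1 − Φ(2.21/√7.72)) = 2(1 − Φ(0.7954)) ≈ 0.4264

By the reflection principle for standard BM, P(τ_b ≤ t) = 2 · P(B_t ≥ b). Since B_t ~ N(0, t), P(B_t ≥ 2.21) = 1 − Φ(2.21/√t) = 1 − Φ(2.21/√7.72) = 1 − Φ(0.7954) ≈ 0.21319. Doubling: P(τ_{2.21} ≤ 7.72) ≈ 2 · 0.21319 = 0.42638 ≈ 0.4264.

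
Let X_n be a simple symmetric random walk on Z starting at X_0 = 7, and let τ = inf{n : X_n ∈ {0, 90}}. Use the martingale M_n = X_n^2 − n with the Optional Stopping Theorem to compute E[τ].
E[τ] = 581

M_n = X_n^2 − n is a martingale (since E[X_{n+1}^2 | F_n] = X_n^2 + 1). By OST (τ has finite mean in a bounded region), E[M_τ] = E[M_0] = X_0^2 − 0 = 7^2 = 49. Also E[M_τ] = E[X_τ^2] − E[τ]. The walk exits at 0 or 90, with P(hit 90 first) = 7/90, so E[X_τ^2] = 90^2 · 7/90 + 0 = 630. Thus E[τ] = E[X_τ^2] − E[M_τ] = 630 − 49 = 581 = 7(90 − 7) = 581.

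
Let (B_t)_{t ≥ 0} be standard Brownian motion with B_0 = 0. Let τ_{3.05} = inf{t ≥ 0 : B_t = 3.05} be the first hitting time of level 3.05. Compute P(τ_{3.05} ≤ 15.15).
P(τ_{3.05} ≤ 15.15) = 2(1 − Φ(3.05/√15.15)) = 2(1 − Φ(0.7836)) ≈ 0.4333

By the reflection principle for standard BM, P(τ_b ≤ t) = 2 · P(B_t ≥ b). Since B_t ~ N(0, t), P(B_t ≥ 3.05) = 1 − Φ(3.05/√t) = 1 − Φ(3.05/√15.15) = 1 − Φ(0.7836) ≈ 0.21664. Doubling: P(τ_{3.05} ≤ 15.15) ≈ 2 · 0.21664 = 0.43328 ≈ 0.4333.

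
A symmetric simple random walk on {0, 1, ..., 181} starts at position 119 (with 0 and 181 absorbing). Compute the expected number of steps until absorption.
E[τ | X_0 = 119] = 7378

Let v_k = E[τ | X_0 = k]. Boundary: v_0 = v_181 = 0. Recurrence: v_k = 1 + (v_{k-1} + v_{k+1})/2 for 1 ≤ k ≤ 180. The particular solution to v_k − (v_{k-1} + v_{k+1})/2 = 1 is v_k = −k^2. Adding homogeneous solution A + B k and matching boundaries gives v_k = k (181 − k). Substituting k = 119: v_119 = 119 · 62 = 7378.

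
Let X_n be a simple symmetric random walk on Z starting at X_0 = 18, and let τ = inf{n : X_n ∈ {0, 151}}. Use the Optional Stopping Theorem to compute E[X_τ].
E[X_τ] = 18

X_n is a martingale and τ is a bounded-mean stopping time (indeed τ is finite a.s. with bounded expectation since the walk is in a bounded region). By the OST, E[X_τ] = E[X_0] = 18. Equivalently: E[X_τ] = 151 · P(hit 151 first) + 0 · P(hit 0 first) = 151 · (18/151) = 18.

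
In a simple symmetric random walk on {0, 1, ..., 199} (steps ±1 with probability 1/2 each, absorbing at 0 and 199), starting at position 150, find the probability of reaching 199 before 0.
P(hit 199 before 0) = 150/199

Let u_k = P(hit 199 before 0 | start at k). Then u_0 = 0, u_199 = 1, and u_k = u_{k-1}/2 + u_{k+1}/2 for 1 ≤ k ≤ 198. This harmonic recurrence is solved by u_k = k/199, giving u_150 = 150/199.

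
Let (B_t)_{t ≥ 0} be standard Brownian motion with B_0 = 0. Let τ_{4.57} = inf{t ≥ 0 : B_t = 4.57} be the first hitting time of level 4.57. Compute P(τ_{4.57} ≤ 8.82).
P(τ_{4.57} ≤ 8.82) = 2(1 − Φ(4.57/√8.82)) = 2(1 − Φ(1.5388)) ≈ 0.1239

By the reflection principle for standard BM, P(τ_b ≤ t) = 2 · P(B_t ≥ b). Since B_t ~ N(0, t), P(B_t ≥ 4.57) = 1 − Φ(4.57/√t) = 1 − Φ(4.57/√8.82) = 1 − Φ(1.5388) ≈ 0.06193. Doubling: P(τ_{4.57} ≤ 8.82) ≈ 2 · 0.06193 = 0.12386 ≈ 0.1239.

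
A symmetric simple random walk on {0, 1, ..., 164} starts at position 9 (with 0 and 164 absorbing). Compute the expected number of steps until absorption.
E[τ | X_0 = 9] = 1395

Let v_k = E[τ | X_0 = k]. Boundary: v_0 = v_164 = 0. Recurrence: v_k = 1 + (v_{k-1} + v_{k+1})/2 for 1 ≤ k ≤ 163. The particular solution to v_k − (v_{k-1} + v_{k+1})/2 = 1 is v_k = −k^2. Adding homogeneous solution A + B k and matching boundaries gives v_k = k (164 − k). Substituting k = 9: v_9 = 9 · 155 = 1395.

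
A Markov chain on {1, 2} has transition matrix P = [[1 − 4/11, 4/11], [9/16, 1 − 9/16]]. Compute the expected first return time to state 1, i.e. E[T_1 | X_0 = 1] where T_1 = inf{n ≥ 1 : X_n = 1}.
E[T_1 | X_0 = 1] = 1/π_1 = 163/99

For an irreducible recurrent Markov chain with stationary distribution π, E[T_i | X_0 = i] = 1/π_i (Kac's formula). Here π_1 = (9/16)/(4/11 + 9/16) = (9/16)/(163/176) = 99/163, so E[T_1 | X_0 = 1] = 1/π_1 = (4/11 + 9/16)/(9/16) = (163/176)/(9/16) = 163/99.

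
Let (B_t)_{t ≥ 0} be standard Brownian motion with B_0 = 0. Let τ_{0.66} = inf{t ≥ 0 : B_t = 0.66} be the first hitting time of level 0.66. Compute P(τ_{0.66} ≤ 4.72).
P(τ_{0.66} ≤ 4.72) = 2(1 − Φ(0.66/√4.72)) = 2(1 − Φ(0.3038)) ≈ 0.7613

By the reflection principle for standard BM, P(τ_b ≤ t) = 2 · P(B_t ≥ b). Since B_t ~ N(0, t), P(B_t ≥ 0.66) = 1 − Φ(0.66/√t) = 1 − Φ(0.66/√4.72) = 1 − Φ(0.3038) ≈ 0.38064. Doubling: P(τ_{0.66} ≤ 4.72) ≈ 2 · 0.38064 = 0.76128 ≈ 0.7613.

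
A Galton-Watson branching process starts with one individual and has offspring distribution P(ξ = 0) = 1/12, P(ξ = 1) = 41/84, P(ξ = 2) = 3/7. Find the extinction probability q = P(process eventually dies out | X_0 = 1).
q = 7/36

The pgf is f(s) = 1/12 + 41/84·s + 3/7·s². The extinction probability q is the smallest fixed point of f in [0, 1]. Setting s = f(s):
  3/7·s² + (41/84 − 1)·s + 1/12 = 0
  3/7·s² − (1/12 + 3/7)·s + 1/12 = 0
which factors as (s − 1)·(3/7·s − 1/12) = 0, giving roots s = 1 and s = (1/12)/(3/7) = 7/36.
Mean offspring μ = 41/84 + 2·3/7 = 113/84 > 1 (supercritical), so q < 1. The extinction probability is the smaller root: q = (1/12)/(3/7) = 7/36.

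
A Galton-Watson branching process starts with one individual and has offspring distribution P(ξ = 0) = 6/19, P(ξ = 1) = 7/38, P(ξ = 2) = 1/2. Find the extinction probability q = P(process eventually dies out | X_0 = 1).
q = 12/19

The pgf is f(s) = 6/19 + 7/38·s + 1/2·s². The extinction probability q is the smallest fixed point of f in [0, 1]. Setting s = f(s):
  1/2·s² + (7/38 − 1)·s + 6/19 = 0
  1/2·s² − (6/19 + 1/2)·s + 6/19 = 0
which factors as (s − 1)·(1/2·s − 6/19) = 0, giving roots s = 1 and s = (6/19)/(1/2) = 12/19.
Mean offspring μ = 7/38 + 2·1/2 = 45/38 > 1 (supercritical), so q < 1. The extinction probability is the smaller root: q = (6/19)/(1/2) = 12/19.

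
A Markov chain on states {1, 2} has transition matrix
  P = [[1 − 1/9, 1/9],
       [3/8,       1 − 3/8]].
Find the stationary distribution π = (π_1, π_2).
π_1 = 27/35, π_2 = 8/35

Solve πP = π with π_1 + π_2 = 1. From πP = π: π_1 · (1 − 1/9) + π_2 · 3/8 = π_1 ⇒ π_2 · 3/8 = π_1 · 1/9 ⇒ π_2/π_1 = (1/9)/(3/8) = 8/27. Together with π_1 + π_2 = 1:
  π_1 = (3/8)/(1/9 + 3/8) = (3/8)/(35/72) = 27/35,
  π_2 = (1/9)/(1/9 + 3/8) = (1/9)/(35/72) = 8/35.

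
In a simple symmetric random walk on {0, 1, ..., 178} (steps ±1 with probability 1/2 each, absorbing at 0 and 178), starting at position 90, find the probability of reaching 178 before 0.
P(hit 178 before 0) = 90/178 = 45/89

Let u_k = P(hit 178 before 0 | start at k). Then u_0 = 0, u_178 = 1, and u_k = u_{k-1}/2 + u_{k+1}/2 for 1 ≤ k ≤ 177. This harmonic recurrence is solved by u_k = k/178, giving u_90 = 90/178 = 45/89.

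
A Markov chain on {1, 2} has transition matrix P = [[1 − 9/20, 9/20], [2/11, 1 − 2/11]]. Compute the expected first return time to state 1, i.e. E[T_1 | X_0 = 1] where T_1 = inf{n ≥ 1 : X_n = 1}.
E[T_1 | X_0 = 1] = 1/π_1 = 139/40

For an irreducible recurrent Markov chain with stationary distribution π, E[T_i | X_0 = i] = 1/π_i (Kac's formula). Here π_1 = (2/11)/(9/20 + 2/11) = (2/11)/(139/220) = 40/139, so E[T_1 | X_0 = 1] = 1/π_1 = (9/20 + 2/11)/(2/11) = (139/220)/(2/11) = 139/40.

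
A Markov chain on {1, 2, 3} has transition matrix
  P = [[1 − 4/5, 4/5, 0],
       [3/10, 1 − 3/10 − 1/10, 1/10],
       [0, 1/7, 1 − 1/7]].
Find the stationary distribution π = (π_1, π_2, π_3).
π = (15/83, 40/83, 28/83)

This is a birth-death chain on three states, which satisfies detailed balance: π_1 · P_{12} = π_2 · P_{21} and π_2 · P_{23} = π_3 · P_{32}.
From π_1 · 4/5 = π_2 · 3/10: π_2/π_1 = (4/5)/(3/10) = 8/3.
From π_2 · 1/10 = π_3 · 1/7: π_3/π_2 = (1/10)/(1/7) = 7/10.
Take π_1 proportional to 1; then unnormalized π = (1, 8/3, 28/15). Normalize by dividing by the sum 83/15:
  π = (15/83, 40/83, 28/83).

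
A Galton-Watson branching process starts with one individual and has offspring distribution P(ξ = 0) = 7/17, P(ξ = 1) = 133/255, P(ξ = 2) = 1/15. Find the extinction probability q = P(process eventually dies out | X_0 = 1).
q = 1

Mean offspring μ = 0·7/17 + 1·133/255 + 2·1/15 = 167/255 ≤ 1. For μ ≤ 1 with offspring not concentrated at 1, the Galton-Watson process goes extinct almost surely, so q = 1.
(Algebraic check: The pgf is f(s) = 7/17 + 133/255·s + 1/15·s². The extinction probability q is the smallest fixed point of f in [0, 1]. Setting s = f(s):
  1/15·s² + (133/255 − 1)·s + 7/17 = 0
  1/15·s² − (7/17 + 1/15)·s + 7/17 = 0
which factors as (s − 1)·(1/15·s − 7/17) = 0, giving roots s = 1 and s = (7/17)/(1/15) = 105/17. Since 105/17 ≥ 1, the smallest root in [0, 1] is s = 1.)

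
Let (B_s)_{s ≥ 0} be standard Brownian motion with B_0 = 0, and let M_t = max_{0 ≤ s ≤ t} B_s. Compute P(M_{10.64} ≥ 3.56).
P(M_{10.64} ≥ 3.56) = 2·P(B_{10.64} ≥ 3.56) = 2(1 − Φ(3.56/√10.64)) ≈ 0.2751

By the reflection principle for Brownian motion, P(M_t ≥ a) = 2 · P(B_t ≥ a) for a ≥ 0. Since B_t ~ N(0, t), P(B_t ≥ 3.56) = 1 − Φ(3.56/√t) = 1 − Φ(3.56/√10.64) = 1 − Φ(1.0914). So
  P(M_{10.64} ≥ 3.56) = 2(1 − Φ(1.0914)) ≈ 0.2751.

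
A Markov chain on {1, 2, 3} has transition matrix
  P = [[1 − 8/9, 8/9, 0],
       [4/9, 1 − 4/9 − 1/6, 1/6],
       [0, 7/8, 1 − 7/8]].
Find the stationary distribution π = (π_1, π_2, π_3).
π = (21/71, 42/71, 8/71)

This is a birth-death chain on three states, which satisfies detailed balance: π_1 · P_{12} = π_2 · P_{21} and π_2 · P_{23} = π_3 · P_{32}.
From π_1 · 8/9 = π_2 · 4/9: π_2/π_1 = (8/9)/(4/9) = 2.
From π_2 · 1/6 = π_3 · 7/8: π_3/π_2 = (1/6)/(7/8) = 4/21.
Take π_1 proportional to 1; then unnormalized π = (1, 2, 8/21). Normalize by dividing by the sum 71/21:
  π = (21/71, 42/71, 8/71).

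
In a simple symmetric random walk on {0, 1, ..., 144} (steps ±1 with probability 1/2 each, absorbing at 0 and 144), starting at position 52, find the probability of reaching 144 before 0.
P(hit 144 before 0) = 52/144 = 13/36

Let u_k = P(hit 144 before 0 | start at k). Then u_0 = 0, u_144 = 1, and u_k = u_{k-1}/2 + u_{k+1}/2 for 1 ≤ k ≤ 143. This harmonic recurrence is solved by u_k = k/144, giving u_52 = 52/144 = 13/36.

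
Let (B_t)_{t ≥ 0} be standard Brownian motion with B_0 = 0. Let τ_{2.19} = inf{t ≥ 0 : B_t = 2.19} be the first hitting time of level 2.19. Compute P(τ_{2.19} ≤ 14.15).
P(τ_{2.19} ≤ 14.15) = 2(1 − Φ(2.19/√14.15)) = 2(1 − Φ(0.5822)) ≈ 0.5604

By the reflection principle for standard BM, P(τ_b ≤ t) = 2 · P(B_t ≥ b). Since B_t ~ N(0, t), P(B_t ≥ 2.19) = 1 − Φ(2.19/√t) = 1 − Φ(2.19/√14.15) = 1 − Φ(0.5822) ≈ 0.28022. Doubling: P(τ_{2.19} ≤ 14.15) ≈ 2 · 0.28022 = 0.56044 ≈ 0.5604.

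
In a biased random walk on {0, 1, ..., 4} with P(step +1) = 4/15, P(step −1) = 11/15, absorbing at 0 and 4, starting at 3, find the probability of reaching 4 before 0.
P(hit 4 before 0) = (1 − (11/4)^3) / (1 − (11/4)^4) = 724/2055

Let u_k denote P(reach 4 before 0 | start at k). Boundary: u_0 = 0, u_4 = 1. Recurrence: u_k = 4/15·u_{k+1} + 11/15·u_{k-1} for 1 ≤ k ≤ 3. Try u_k = A + B·r^k with r = q/p = (11/15)/(4/15) = 11/4. Substitution satisfies the recurrence; boundary conditions give:
  u_k = (1 − r^k) / (1 − r^N) = (1 − (11/4)^3) / (1 − (11/4)^4) = 724/2055.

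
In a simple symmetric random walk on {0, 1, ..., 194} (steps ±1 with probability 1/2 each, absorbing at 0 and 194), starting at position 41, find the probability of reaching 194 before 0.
P(hit 194 before 0) = 41/194

Let u_k = P(hit 194 before 0 | start at k). Then u_0 = 0, u_194 = 1, and u_k = u_{k-1}/2 + u_{k+1}/2 for 1 ≤ k ≤ 193. This harmonic recurrence is solved by u_k = k/194, giving u_41 = 41/194.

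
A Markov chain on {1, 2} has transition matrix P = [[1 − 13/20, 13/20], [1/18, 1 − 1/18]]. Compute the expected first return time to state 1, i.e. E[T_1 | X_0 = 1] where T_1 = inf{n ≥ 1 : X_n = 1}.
E[T_1 | X_0 = 1] = 1/π_1 = 127/10

For an irreducible recurrent Markov chain with stationary distribution π, E[T_i | X_0 = i] = 1/π_i (Kac's formula). Here π_1 = (1/18)/(13/20 + 1/18) = (1/18)/(127/180) = 10/127, so E[T_1 | X_0 = 1] = 1/π_1 = (13/20 + 1/18)/(1/18) = (127/180)/(1/18) = 127/10.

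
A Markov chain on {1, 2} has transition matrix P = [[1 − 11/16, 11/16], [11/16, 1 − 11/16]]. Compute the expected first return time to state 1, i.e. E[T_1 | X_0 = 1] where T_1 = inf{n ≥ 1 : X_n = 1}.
E[T_1 | X_0 = 1] = 1/π_1 = 2

For an irreducible recurrent Markov chain with stationary distribution π, E[T_i | X_0 = i] = 1/π_i (Kac's formula). Here π_1 = (11/16)/(11/16 + 11/16) = (11/16)/(11/8) = 1/2, so E[T_1 | X_0 = 1] = 1/π_1 = (11/16 + 11/16)/(11/16) = (11/8)/(11/16) = 2.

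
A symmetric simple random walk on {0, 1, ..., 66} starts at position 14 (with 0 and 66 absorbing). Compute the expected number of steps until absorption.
E[τ | X_0 = 14] = 728

Let v_k = E[τ | X_0 = k]. Boundary: v_0 = v_66 = 0. Recurrence: v_k = 1 + (v_{k-1} + v_{k+1})/2 for 1 ≤ k ≤ 65. The particular solution to v_k − (v_{k-1} + v_{k+1})/2 = 1 is v_k = −k^2. Adding homogeneous solution A + B k and matching boundaries gives v_k = k (66 − k). Substituting k = 14: v_14 = 14 · 52 = 728.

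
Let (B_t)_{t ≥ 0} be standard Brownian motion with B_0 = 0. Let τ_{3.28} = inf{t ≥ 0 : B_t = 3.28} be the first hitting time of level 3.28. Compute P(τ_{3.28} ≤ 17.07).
P(τ_{3.28} ≤ 17.07) = 2(1 − Φ(3.28/√17.07)) = 2(1 − Φ(0.7939)) ≈ 0.4273

By the reflection principle for standard BM, P(τ_b ≤ t) = 2 · P(B_t ≥ b). Since B_t ~ N(0, t), P(B_t ≥ 3.28) = 1 − Φ(3.28/√t) = 1 − Φ(3.28/√17.07) = 1 − Φ(0.7939) ≈ 0.21363. Doubling: P(τ_{3.28} ≤ 17.07) ≈ 2 · 0.21363 = 0.42726 ≈ 0.4273.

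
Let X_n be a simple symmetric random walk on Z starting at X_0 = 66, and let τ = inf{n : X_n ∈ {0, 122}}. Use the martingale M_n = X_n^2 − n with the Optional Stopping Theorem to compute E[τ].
E[τ] = 3696

M_n = X_n^2 − n is a martingale (since E[X_{n+1}^2 | F_n] = X_n^2 + 1). By OST (τ has finite mean in a bounded region), E[M_τ] = E[M_0] = X_0^2 − 0 = 66^2 = 4356. Also E[M_τ] = E[X_τ^2] − E[τ]. The walk exits at 0 or 122, with P(hit 122 first) = 66/122, so E[X_τ^2] = 122^2 · 66/122 + 0 = 8052. Thus E[τ] = E[X_τ^2] − E[M_τ] = 8052 − 4356 = 3696 = 66(122 − 66) = 3696.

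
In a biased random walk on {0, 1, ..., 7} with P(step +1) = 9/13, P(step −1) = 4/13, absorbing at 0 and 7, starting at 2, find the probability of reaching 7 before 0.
P(hit 7 before 0) = (1 − (4/9)^2) / (1 − (4/9)^7) = 767637/953317

Let u_k denote P(reach 7 before 0 | start at k). Boundary: u_0 = 0, u_7 = 1. Recurrence: u_k = 9/13·u_{k+1} + 4/13·u_{k-1} for 1 ≤ k ≤ 6. Try u_k = A + B·r^k with r = q/p = (4/13)/(9/13) = 4/9. Substitution satisfies the recurrence; boundary conditions give:
  u_k = (1 − r^k) / (1 − r^N) = (1 − (4/9)^2) / (1 − (4/9)^7) = 767637/953317.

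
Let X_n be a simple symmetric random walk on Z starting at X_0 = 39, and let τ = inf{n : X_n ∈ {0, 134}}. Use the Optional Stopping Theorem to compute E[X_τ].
E[X_τ] = 39

X_n is a martingale and τ is a bounded-mean stopping time (indeed τ is finite a.s. with bounded expectation since the walk is in a bounded region). By the OST, E[X_τ] = E[X_0] = 39. Equivalently: E[X_τ] = 134 · P(hit 134 first) + 0 · P(hit 0 first) = 134 · (39/134) = 39.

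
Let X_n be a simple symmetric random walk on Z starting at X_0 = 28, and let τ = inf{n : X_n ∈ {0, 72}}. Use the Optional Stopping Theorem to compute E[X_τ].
E[X_τ] = 28

X_n is a martingale and τ is a bounded-mean stopping time (indeed τ is finite a.s. with bounded expectation since the walk is in a bounded region). By the OST, E[X_τ] = E[X_0] = 28. Equivalently: E[X_τ] = 72 · P(hit 72 first) + 0 · P(hit 0 first) = 72 · (28/72) = 28.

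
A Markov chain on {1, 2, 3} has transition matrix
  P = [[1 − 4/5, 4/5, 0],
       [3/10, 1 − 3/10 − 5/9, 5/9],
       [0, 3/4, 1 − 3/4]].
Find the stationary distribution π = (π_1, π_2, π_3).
π = (81/457, 216/457, 160/457)

This is a birth-death chain on three states, which satisfies detailed balance: π_1 · P_{12} = π_2 · P_{21} and π_2 · P_{23} = π_3 · P_{32}.
From π_1 · 4/5 = π_2 · 3/10: π_2/π_1 = (4/5)/(3/10) = 8/3.
From π_2 · 5/9 = π_3 · 3/4: π_3/π_2 = (5/9)/(3/4) = 20/27.
Take π_1 proportional to 1; then unnormalized π = (1, 8/3, 160/81). Normalize by dividing by the sum 457/81:
  π = (81/457, 216/457, 160/457).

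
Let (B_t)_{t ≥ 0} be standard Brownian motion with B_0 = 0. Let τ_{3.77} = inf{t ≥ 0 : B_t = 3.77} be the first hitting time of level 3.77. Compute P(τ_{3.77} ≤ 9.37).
P(τ_{3.77} ≤ 9.37) = 2(1 − Φ(3.77/√9.37)) = 2(1 − Φ(1.2316)) ≈ 0.2181

By the reflection principle for standard BM, P(τ_b ≤ t) = 2 · P(B_t ≥ b). Since B_t ~ N(0, t), P(B_t ≥ 3.77) = 1 − Φ(3.77/√t) = 1 − Φ(3.77/√9.37) = 1 − Φ(1.2316) ≈ 0.10905. Doubling: P(τ_{3.77} ≤ 9.37) ≈ 2 · 0.10905 = 0.21810 ≈ 0.2181.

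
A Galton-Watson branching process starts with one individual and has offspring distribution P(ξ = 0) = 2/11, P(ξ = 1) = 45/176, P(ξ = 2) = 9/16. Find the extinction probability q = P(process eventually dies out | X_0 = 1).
q = 32/99

The pgf is f(s) = 2/11 + 45/176·s + 9/16·s². The extinction probability q is the smallest fixed point of f in [0, 1]. Setting s = f(s):
  9/16·s² + (45/176 − 1)·s + 2/11 = 0
  9/16·s² − (2/11 + 9/16)·s + 2/11 = 0
which factors as (s − 1)·(9/16·s − 2/11) = 0, giving roots s = 1 and s = (2/11)/(9/16) = 32/99.
Mean offspring μ = 45/176 + 2·9/16 = 243/176 > 1 (supercritical), so q < 1. The extinction probability is the smaller root: q = (2/11)/(9/16) = 32/99.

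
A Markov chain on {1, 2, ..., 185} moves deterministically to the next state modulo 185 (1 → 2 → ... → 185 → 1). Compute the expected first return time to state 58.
E[T_58 | X_0 = 58] = 185

The chain cycles deterministically, so starting at state 58 it returns in exactly 185 steps. Equivalently, the stationary distribution is uniform π_j = 1/185 for every state j, so by Kac's formula E[T_58] = 1/π_58 = 185.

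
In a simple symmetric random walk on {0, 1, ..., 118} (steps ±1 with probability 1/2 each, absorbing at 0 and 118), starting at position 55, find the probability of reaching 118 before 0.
P(hit 118 before 0) = 55/118

Let u_k = P(hit 118 before 0 | start at k). Then u_0 = 0, u_118 = 1, and u_k = u_{k-1}/2 + u_{k+1}/2 for 1 ≤ k ≤ 117. This harmonic recurrence is solved by u_k = k/118, giving u_55 = 55/118.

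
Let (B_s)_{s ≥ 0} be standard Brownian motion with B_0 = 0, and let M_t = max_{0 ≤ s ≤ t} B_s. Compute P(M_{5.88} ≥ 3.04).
P(M_{5.88} ≥ 3.04) = 2·P(B_{5.88} ≥ 3.04) = 2(1 − Φ(3.04/√5.88)) ≈ 0.2100

By the reflection principle for Brownian motion, P(M_t ≥ a) = 2 · P(B_t ≥ a) for a ≥ 0. Since B_t ~ N(0, t), P(B_t ≥ 3.04) = 1 − Φ(3.04/√t) = 1 − Φ(3.04/√5.88) = 1 − Φ(1.2537). So
  P(M_{5.88} ≥ 3.04) = 2(1 − Φ(1.2537)) ≈ 0.2100.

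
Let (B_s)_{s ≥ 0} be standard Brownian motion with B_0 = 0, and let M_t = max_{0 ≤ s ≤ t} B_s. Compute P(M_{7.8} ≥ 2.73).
P(M_{7.8} ≥ 2.73) = 2·P(B_{7.8} ≥ 2.73) = 2(1 − Φ(2.73/√7.8)) ≈ 0.3283

By the reflection principle for Brownian motion, P(M_t ≥ a) = 2 · P(B_t ≥ a) for a ≥ 0. Since B_t ~ N(0, t), P(B_t ≥ 2.73) = 1 − Φ(2.73/√t) = 1 − Φ(2.73/√7.8) = 1 − Φ(0.9775). So
  P(M_{7.8} ≥ 2.73) = 2(1 − Φ(0.9775)) ≈ 0.3283.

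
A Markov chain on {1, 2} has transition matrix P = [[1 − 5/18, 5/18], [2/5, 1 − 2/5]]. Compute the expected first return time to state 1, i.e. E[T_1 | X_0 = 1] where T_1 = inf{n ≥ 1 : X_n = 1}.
E[T_1 | X_0 = 1] = 1/π_1 = 61/36

For an irreducible recurrent Markov chain with stationary distribution π, E[T_i | X_0 = i] = 1/π_i (Kac's formula). Here π_1 = (2/5)/(5/18 + 2/5) = (2/5)/(61/90) = 36/61, so E[T_1 | X_0 = 1] = 1/π_1 = (5/18 + 2/5)/(2/5) = (61/90)/(2/5) = 61/36.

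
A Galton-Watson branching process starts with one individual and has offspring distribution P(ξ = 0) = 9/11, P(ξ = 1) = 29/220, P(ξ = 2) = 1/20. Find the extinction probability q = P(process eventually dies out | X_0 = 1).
q = 1

Mean offspring μ = 0·9/11 + 1·29/220 + 2·1/20 = 51/220 ≤ 1. For μ ≤ 1 with offspring not concentrated at 1, the Galton-Watson process goes extinct almost surely, so q = 1.
(Algebraic check: The pgf is f(s) = 9/11 + 29/220·s + 1/20·s². The extinction probability q is the smallest fixed point of f in [0, 1]. Setting s = f(s):
  1/20·s² + (29/220 − 1)·s + 9/11 = 0
  1/20·s² − (9/11 + 1/20)·s + 9/11 = 0
which factors as (s − 1)·(1/20·s − 9/11) = 0, giving roots s = 1 and s = (9/11)/(1/20) = 180/11. Since 180/11 ≥ 1, the smallest root in [0, 1] is s = 1.)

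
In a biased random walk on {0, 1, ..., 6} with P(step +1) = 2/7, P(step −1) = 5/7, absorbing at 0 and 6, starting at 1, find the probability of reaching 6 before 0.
P(hit 6 before 0) = (1 − (5/2)^1) / (1 − (5/2)^6) = 32/5187

Let u_k denote P(reach 6 before 0 | start at k). Boundary: u_0 = 0, u_6 = 1. Recurrence: u_k = 2/7·u_{k+1} + 5/7·u_{k-1} for 1 ≤ k ≤ 5. Try u_k = A + B·r^k with r = q/p = (5/7)/(2/7) = 5/2. Substitution satisfies the recurrence; boundary conditions give:
  u_k = (1 − r^k) / (1 − r^N) = (1 − (5/2)^1) / (1 − (5/2)^6) = 32/5187.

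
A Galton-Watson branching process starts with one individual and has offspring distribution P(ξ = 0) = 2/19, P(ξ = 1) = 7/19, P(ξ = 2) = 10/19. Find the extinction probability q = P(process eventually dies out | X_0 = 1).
q = 1/5

The pgf is f(s) = 2/19 + 7/19·s + 10/19·s². The extinction probability q is the smallest fixed point of f in [0, 1]. Setting s = f(s):
  10/19·s² + (7/19 − 1)·s + 2/19 = 0
  10/19·s² − (2/19 + 10/19)·s + 2/19 = 0
which factors as (s − 1)·(10/19·s − 2/19) = 0, giving roots s = 1 and s = (2/19)/(10/19) = 1/5.
Mean offspring μ = 7/19 + 2·10/19 = 27/19 > 1 (supercritical), so q < 1. The extinction probability is the smaller root: q = (2/19)/(10/19) = 1/5.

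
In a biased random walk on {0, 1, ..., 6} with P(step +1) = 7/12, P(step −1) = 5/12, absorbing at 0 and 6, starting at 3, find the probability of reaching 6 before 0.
P(hit 6 before 0) = (1 − (5/7)^3) / (1 − (5/7)^6) = 343/468

Let u_k denote P(reach 6 before 0 | start at k). Boundary: u_0 = 0, u_6 = 1. Recurrence: u_k = 7/12·u_{k+1} + 5/12·u_{k-1} for 1 ≤ k ≤ 5. Try u_k = A + B·r^k with r = q/p = (5/12)/(7/12) = 5/7. Substitution satisfies the recurrence; boundary conditions give:
  u_k = (1 − r^k) / (1 − r^N) = (1 − (5/7)^3) / (1 − (5/7)^6) = 343/468.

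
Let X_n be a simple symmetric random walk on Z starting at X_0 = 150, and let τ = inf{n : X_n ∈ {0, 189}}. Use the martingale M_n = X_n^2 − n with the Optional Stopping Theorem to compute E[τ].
E[τ] = 5850

M_n = X_n^2 − n is a martingale (since E[X_{n+1}^2 | F_n] = X_n^2 + 1). By OST (τ has finite mean in a bounded region), E[M_τ] = E[M_0] = X_0^2 − 0 = 150^2 = 22500. Also E[M_τ] = E[X_τ^2] − E[τ]. The walk exits at 0 or 189, with P(hit 189 first) = 150/189, so E[X_τ^2] = 189^2 · 150/189 + 0 = 28350. Thus E[τ] = E[X_τ^2] − E[M_τ] = 28350 − 22500 = 5850 = 150(189 − 150) = 5850.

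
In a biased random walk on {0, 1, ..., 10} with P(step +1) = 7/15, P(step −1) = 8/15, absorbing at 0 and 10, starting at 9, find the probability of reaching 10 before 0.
P(hit 10 before 0) = (1 − (8/7)^9) / (1 − (8/7)^10) = 657048847/791266575

Let u_k denote P(reach 10 before 0 | start at k). Boundary: u_0 = 0, u_10 = 1. Recurrence: u_k = 7/15·u_{k+1} + 8/15·u_{k-1} for 1 ≤ k ≤ 9. Try u_k = A + B·r^k with r = q/p = (8/15)/(7/15) = 8/7. Substitution satisfies the recurrence; boundary conditions give:
  u_k = (1 − r^k) / (1 − r^N) = (1 − (8/7)^9) / (1 − (8/7)^10) = 657048847/791266575.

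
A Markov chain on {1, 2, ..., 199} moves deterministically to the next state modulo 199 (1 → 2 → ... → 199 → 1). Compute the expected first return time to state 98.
E[T_98 | X_0 = 98] = 199

The chain cycles deterministically, so starting at state 98 it returns in exactly 199 steps. Equivalently, the stationary distribution is uniform π_j = 1/199 for every state j, so by Kac's formula E[T_98] = 1/π_98 = 199.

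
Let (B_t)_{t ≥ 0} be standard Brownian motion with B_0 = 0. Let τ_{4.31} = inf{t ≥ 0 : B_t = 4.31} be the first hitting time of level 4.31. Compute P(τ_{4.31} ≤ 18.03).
P(τ_{4.31} ≤ 18.03) = 2(1 − Φ(4.31/√18.03)) = 2(1 − Φ(1.0150)) ≈ 0.3101

By the reflection principle for standard BM, P(τ_b ≤ t) = 2 · P(B_t ≥ b). Since B_t ~ N(0, t), P(B_t ≥ 4.31) = 1 − Φ(4.31/√t) = 1 − Φ(4.31/√18.03) = 1 − Φ(1.0150) ≈ 0.15505. Doubling: P(τ_{4.31} ≤ 18.03) ≈ 2 · 0.15505 = 0.31010 ≈ 0.3101.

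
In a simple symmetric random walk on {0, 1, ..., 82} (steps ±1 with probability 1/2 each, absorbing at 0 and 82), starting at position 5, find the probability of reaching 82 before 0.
P(hit 82 before 0) = 5/82

Let u_k = P(hit 82 before 0 | start at k). Then u_0 = 0, u_82 = 1, and u_k = u_{k-1}/2 + u_{k+1}/2 for 1 ≤ k ≤ 81. This harmonic recurrence is solved by u_k = k/82, giving u_5 = 5/82.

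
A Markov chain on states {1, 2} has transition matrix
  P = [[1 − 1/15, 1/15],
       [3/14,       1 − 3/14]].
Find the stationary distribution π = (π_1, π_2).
π_1 = 45/59, π_2 = 14/59

Solve πP = π with π_1 + π_2 = 1. From πP = π: π_1 · (1 − 1/15) + π_2 · 3/14 = π_1 ⇒ π_2 · 3/14 = π_1 · 1/15 ⇒ π_2/π_1 = (1/15)/(3/14) = 14/45. Together with π_1 + π_2 = 1:
  π_1 = (3/14)/(1/15 + 3/14) = (3/14)/(59/210) = 45/59,
  π_2 = (1/15)/(1/15 + 3/14) = (1/15)/(59/210) = 14/59.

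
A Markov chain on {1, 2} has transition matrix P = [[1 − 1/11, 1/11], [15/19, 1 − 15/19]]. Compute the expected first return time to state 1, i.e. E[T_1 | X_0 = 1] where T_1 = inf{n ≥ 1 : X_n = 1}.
E[T_1 | X_0 = 1] = 1/π_1 = 184/165

For an irreducible recurrent Markov chain with stationary distribution π, E[T_i | X_0 = i] = 1/π_i (Kac's formula). Here π_1 = (15/19)/(1/11 + 15/19) = (15/19)/(184/209) = 165/184, so E[T_1 | X_0 = 1] = 1/π_1 = (1/11 + 15/19)/(15/19) = (184/209)/(15/19) = 184/165.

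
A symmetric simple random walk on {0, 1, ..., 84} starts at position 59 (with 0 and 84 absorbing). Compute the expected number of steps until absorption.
E[τ | X_0 = 59] = 1475

Let v_k = E[τ | X_0 = k]. Boundary: v_0 = v_84 = 0. Recurrence: v_k = 1 + (v_{k-1} + v_{k+1})/2 for 1 ≤ k ≤ 83. The particular solution to v_k − (v_{k-1} + v_{k+1})/2 = 1 is v_k = −k^2. Adding homogeneous solution A + B k and matching boundaries gives v_k = k (84 − k). Substituting k = 59: v_59 = 59 · 25 = 1475.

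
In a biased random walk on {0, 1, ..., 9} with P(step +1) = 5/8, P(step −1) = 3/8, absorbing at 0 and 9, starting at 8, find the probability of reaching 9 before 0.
P(hit 9 before 0) = (1 − (3/5)^8) / (1 − (3/5)^9) = 960160/966721

Let u_k denote P(reach 9 before 0 | start at k). Boundary: u_0 = 0, u_9 = 1. Recurrence: u_k = 5/8·u_{k+1} + 3/8·u_{k-1} for 1 ≤ k ≤ 8. Try u_k = A + B·r^k with r = q/p = (3/8)/(5/8) = 3/5. Substitution satisfies the recurrence; boundary conditions give:
  u_k = (1 − r^k) / (1 − r^N) = (1 − (3/5)^8) / (1 − (3/5)^9) = 960160/966721.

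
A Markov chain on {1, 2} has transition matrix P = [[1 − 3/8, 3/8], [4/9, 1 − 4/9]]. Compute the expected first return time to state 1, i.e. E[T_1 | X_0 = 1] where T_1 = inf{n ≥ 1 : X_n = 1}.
E[T_1 | X_0 = 1] = 1/π_1 = 59/32

For an irreducible recurrent Markov chain with stationary distribution π, E[T_i | X_0 = i] = 1/π_i (Kac's formula). Here π_1 = (4/9)/(3/8 + 4/9) = (4/9)/(59/72) = 32/59, so E[T_1 | X_0 = 1] = 1/π_1 = (3/8 + 4/9)/(4/9) = (59/72)/(4/9) = 59/32.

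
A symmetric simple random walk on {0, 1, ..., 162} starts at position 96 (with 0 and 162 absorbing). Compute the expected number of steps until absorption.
E[τ | X_0 = 96] = 6336

Let v_k = E[τ | X_0 = k]. Boundary: v_0 = v_162 = 0. Recurrence: v_k = 1 + (v_{k-1} + v_{k+1})/2 for 1 ≤ k ≤ 161. The particular solution to v_k − (v_{k-1} + v_{k+1})/2 = 1 is v_k = −k^2. Adding homogeneous solution A + B k and matching boundaries gives v_k = k (162 − k). Substituting k = 96: v_96 = 96 · 66 = 6336.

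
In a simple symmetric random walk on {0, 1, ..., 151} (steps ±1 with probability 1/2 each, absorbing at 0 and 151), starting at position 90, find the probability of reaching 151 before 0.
P(hit 151 before 0) = 90/151

Let u_k = P(hit 151 before 0 | start at k). Then u_0 = 0, u_151 = 1, and u_k = u_{k-1}/2 + u_{k+1}/2 for 1 ≤ k ≤ 150. This harmonic recurrence is solved by u_k = k/151, giving u_90 = 90/151.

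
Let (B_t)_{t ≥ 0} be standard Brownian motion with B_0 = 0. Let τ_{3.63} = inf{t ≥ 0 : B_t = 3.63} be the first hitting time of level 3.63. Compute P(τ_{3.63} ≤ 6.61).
P(τ_{3.63} ≤ 6.61) = 2(1 − Φ(3.63/√6.61)) = 2(1 − Φ(1.4119)) ≈ 0.1580

By the reflection principle for standard BM, P(τ_b ≤ t) = 2 · P(B_t ≥ b). Since B_t ~ N(0, t), P(B_t ≥ 3.63) = 1 − Φ(3.63/√t) = 1 − Φ(3.63/√6.61) = 1 − Φ(1.4119) ≈ 0.07899. Doubling: P(τ_{3.63} ≤ 6.61) ≈ 2 · 0.07899 = 0.15798 ≈ 0.1580.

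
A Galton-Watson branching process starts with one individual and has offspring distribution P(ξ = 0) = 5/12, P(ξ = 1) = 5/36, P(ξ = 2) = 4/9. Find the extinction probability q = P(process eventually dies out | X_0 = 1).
q = 15/16

The pgf is f(s) = 5/12 + 5/36·s + 4/9·s². The extinction probability q is the smallest fixed point of f in [0, 1]. Setting s = f(s):
  4/9·s² + (5/36 − 1)·s + 5/12 = 0
  4/9·s² − (5/12 + 4/9)·s + 5/12 = 0
which factors as (s − 1)·(4/9·s − 5/12) = 0, giving roots s = 1 and s = (5/12)/(4/9) = 15/16.
Mean offspring μ = 5/36 + 2·4/9 = 37/36 > 1 (supercritical), so q < 1. The extinction probability is the smaller root: q = (5/12)/(4/9) = 15/16.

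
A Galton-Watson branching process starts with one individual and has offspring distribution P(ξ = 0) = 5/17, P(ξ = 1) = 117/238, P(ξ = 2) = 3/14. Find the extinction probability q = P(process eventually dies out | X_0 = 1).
q = 1

Mean offspring μ = 0·5/17 + 1·117/238 + 2·3/14 = 219/238 ≤ 1. For μ ≤ 1 with offspring not concentrated at 1, the Galton-Watson process goes extinct almost surely, so q = 1.
(Algebraic check: The pgf is f(s) = 5/17 + 117/238·s + 3/14·s². The extinction probability q is the smallest fixed point of f in [0, 1]. Setting s = f(s):
  3/14·s² + (117/238 − 1)·s + 5/17 = 0
  3/14·s² − (5/17 + 3/14)·s + 5/17 = 0
which factors as (s − 1)·(3/14·s − 5/17) = 0, giving roots s = 1 and s = (5/17)/(3/14) = 70/51. Since 70/51 ≥ 1, the smallest root in [0, 1] is s = 1.)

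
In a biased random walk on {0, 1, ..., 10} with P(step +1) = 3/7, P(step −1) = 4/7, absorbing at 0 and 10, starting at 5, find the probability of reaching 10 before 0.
P(hit 10 before 0) = (1 − (4/3)^5) / (1 − (4/3)^10) = 243/1267

Let u_k denote P(reach 10 before 0 | start at k). Boundary: u_0 = 0, u_10 = 1. Recurrence: u_k = 3/7·u_{k+1} + 4/7·u_{k-1} for 1 ≤ k ≤ 9. Try u_k = A + B·r^k with r = q/p = (4/7)/(3/7) = 4/3. Substitution satisfies the recurrence; boundary conditions give:
  u_k = (1 − r^k) / (1 − r^N) = (1 − (4/3)^5) / (1 − (4/3)^10) = 243/1267.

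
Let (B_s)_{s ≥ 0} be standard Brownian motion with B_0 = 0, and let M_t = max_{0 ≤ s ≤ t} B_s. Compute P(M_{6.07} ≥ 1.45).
P(M_{6.07} ≥ 1.45) = 2·P(B_{6.07} ≥ 1.45) = 2(1 − Φ(1.45/√6.07)) ≈ 0.5562

By the reflection principle for Brownian motion, P(M_t ≥ a) = 2 · P(B_t ≥ a) for a ≥ 0. Since B_t ~ N(0, t), P(B_t ≥ 1.45) = 1 − Φ(1.45/√t) = 1 − Φ(1.45/√6.07) = 1 − Φ(0.5885). So
  P(M_{6.07} ≥ 1.45) = 2(1 − Φ(0.5885)) ≈ 0.5562.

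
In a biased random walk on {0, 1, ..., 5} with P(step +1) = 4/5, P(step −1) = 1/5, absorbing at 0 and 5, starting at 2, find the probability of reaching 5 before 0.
P(hit 5 before 0) = (1 − (1/4)^2) / (1 − (1/4)^5) = 320/341

Let u_k denote P(reach 5 before 0 | start at k). Boundary: u_0 = 0, u_5 = 1. Recurrence: u_k = 4/5·u_{k+1} + 1/5·u_{k-1} for 1 ≤ k ≤ 4. Try u_k = A + B·r^k with r = q/p = (1/5)/(4/5) = 1/4. Substitution satisfies the recurrence; boundary conditions give:
  u_k = (1 − r^k) / (1 − r^N) = (1 − (1/4)^2) / (1 − (1/4)^5) = 320/341.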